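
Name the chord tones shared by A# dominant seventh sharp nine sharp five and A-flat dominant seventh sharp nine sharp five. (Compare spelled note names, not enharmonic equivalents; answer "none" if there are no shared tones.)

none

A# dominant seventh sharp nine sharp five: A-sharp C-double-sharp E-double-sharp G-sharp B-double-sharp
A-flat dominant seventh sharp nine sharp five: A-flat C E G-flat B
Common to both → none.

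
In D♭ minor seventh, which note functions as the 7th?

C♭

D♭ minor seventh is built on D♭; its 7th is a minor 7th above the root.
A seventh above D uses the letter C, and the minor 7th above D♭ is C♭.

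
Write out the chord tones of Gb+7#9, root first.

Gb+7#9 is a dominant seventh sharp nine sharp five built on Gb.
Root: Gb
Major 3rd (3rd): Bb
Augmented 5th (5th): D
Minor 7th (7th): Fb
Augmented 9th (9th): A

Gb Bb D Fb A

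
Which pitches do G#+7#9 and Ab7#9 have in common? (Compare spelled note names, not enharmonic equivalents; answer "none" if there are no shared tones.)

none

G#+7#9: G# B# D## F# A##
Ab7#9: Ab C Eb Gb B
Common to both → none.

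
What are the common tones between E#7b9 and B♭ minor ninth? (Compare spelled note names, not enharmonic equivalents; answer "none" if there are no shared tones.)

none

E#7b9 = E#, G##, B#, D#, F#.
B♭ minor ninth = Bb, Db, F, Ab, C.
Shared: none.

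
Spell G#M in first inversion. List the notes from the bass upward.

In root position, G#M is G♯–B♯–D♯.
First inversion puts the third (B♯) in the bass.

B♯ D♯ G♯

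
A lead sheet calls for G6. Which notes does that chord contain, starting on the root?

G B D E

G6: major sixth on G.
G — root
B — major 3rd
D — perfect 5th
E — major 6th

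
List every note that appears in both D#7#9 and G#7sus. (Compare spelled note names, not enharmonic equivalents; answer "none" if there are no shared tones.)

D#7#9 = D#, F##, A#, C#, E##.
G#7sus = G#, C#, D#, F#.
Shared: D#, C#.

D#, C#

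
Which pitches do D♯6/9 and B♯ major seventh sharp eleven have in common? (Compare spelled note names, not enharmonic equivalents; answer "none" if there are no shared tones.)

D♯6/9: D# F## A# B# E#
B♯ major seventh sharp eleven: B# D## F## A## E##
Common to both → F##, B#.

F##, B#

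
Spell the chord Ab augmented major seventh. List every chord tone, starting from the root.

Ab augmented major seventh is an augmented major seventh built on Ab.
root → Ab
3rd (major 3rd) → C
5th (augmented 5th) → E
7th (major 7th) → G

Ab C E G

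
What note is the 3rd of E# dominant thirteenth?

G##

E# dominant thirteenth is built on E#; its 3rd is a major 3rd above the root.
A third above E uses the letter G, and the major 3rd above E# is G##.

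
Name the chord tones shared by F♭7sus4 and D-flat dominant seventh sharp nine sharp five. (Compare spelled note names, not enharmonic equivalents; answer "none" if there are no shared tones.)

Cb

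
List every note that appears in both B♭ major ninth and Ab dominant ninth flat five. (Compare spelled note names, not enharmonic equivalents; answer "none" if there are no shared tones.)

B♭ major ninth = B-flat, D, F, A, C.
Ab dominant ninth flat five = A-flat, C, E-double-flat, G-flat, B-flat.
Shared: B-flat, C.

B-flat  C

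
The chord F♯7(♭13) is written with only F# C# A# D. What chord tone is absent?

F♯7(♭13) = F#, A#, C#, E, D. The voicing lacks the 7th (minor 7th), E.

E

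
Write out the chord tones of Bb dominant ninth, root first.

Bb dominant ninth is a dominant ninth built on B♭.
B♭ — root
D — major 3rd
F — perfect 5th
A♭ — minor 7th
C — major 9th

B♭, D, F, A♭, C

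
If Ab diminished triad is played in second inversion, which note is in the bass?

Ab diminished triad in root position is Ab–Cb–Ebb.
Second inversion places the fifth in the bass, which is Ebb.

Ebb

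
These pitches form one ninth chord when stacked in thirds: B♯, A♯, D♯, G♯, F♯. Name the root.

G♯

Arranged so that each adjacent pair is a third by letter name: G♯ – B♯ – D♯ – F♯ – A♯.
The bottom of that stack, G♯, is the root (this is G♯ dominant ninth).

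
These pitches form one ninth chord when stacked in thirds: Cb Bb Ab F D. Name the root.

Bb

Stacking in thirds gives Bb – D – F – Ab – Cb, so Bb is the root — Bb dominant seventh flat nine.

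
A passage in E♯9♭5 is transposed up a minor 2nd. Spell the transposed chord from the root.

E# up a minor 2nd → F#. New chord: F# dominant ninth flat five.
root → F#
3rd (major 3rd) → A#
5th (diminished 5th) → C
7th (minor 7th) → E
9th (major 9th) → G#

F#, A#, C, E, G#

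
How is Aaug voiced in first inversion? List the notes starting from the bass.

Aaug = A–C#–E#; first inversion → third (C#) lowest.

C#, E#, A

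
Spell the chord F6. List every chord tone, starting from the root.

F, A, C, D

Root F, quality major sixth:
Root: F
Major 3rd (3rd): A
Perfect 5th (5th): C
Major 6th (6th): D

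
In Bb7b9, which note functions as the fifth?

F

Bb7b9 is built on B♭; its 5th is a perfect 5th above the root.
A fifth above B uses the letter F, and the perfect 5th above B♭ is F.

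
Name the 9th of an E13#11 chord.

E13#11 is built on E; its 9th is a major 9th above the root.
A second above E uses the letter F, and the major 9th above E is F♯.

F♯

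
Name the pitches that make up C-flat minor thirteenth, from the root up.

C♭, E𝄫, G♭, B𝄫, D♭, F♭, A♭

C-flat minor thirteenth: minor thirteenth on C♭.
- root: C♭
- minor 3rd: E𝄫
- perfect 5th: G♭
- minor 7th: B𝄫
- major 9th: D♭
- perfect 11th: F♭
- major 13th: A♭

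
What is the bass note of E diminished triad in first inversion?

E diminished triad in root position is E–G–Bb.
First inversion places the third in the bass, which is G.

G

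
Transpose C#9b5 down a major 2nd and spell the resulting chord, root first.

B  D#  F  A  C#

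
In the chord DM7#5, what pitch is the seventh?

Root of DM7#5 = D. The 7th is a major 7th: D up a major 7th → C#.

C#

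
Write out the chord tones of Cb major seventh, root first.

Cb, Eb, Gb, Bb

Cb major seventh is a major seventh built on Cb.
- root: Cb
- major 3rd: Eb
- perfect 5th: Gb
- major 7th: Bb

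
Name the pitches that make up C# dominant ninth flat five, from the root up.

C-sharp, E-sharp, G, B, D-sharp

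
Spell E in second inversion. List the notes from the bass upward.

E = E–G#–B; second inversion → fifth (B) lowest.

B, E, G#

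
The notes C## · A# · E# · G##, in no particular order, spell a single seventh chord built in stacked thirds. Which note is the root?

A#

Arranged so that each adjacent pair is a third by letter name: A# – C## – E# – G##.
The bottom of that stack, A#, is the root (this is A# major seventh).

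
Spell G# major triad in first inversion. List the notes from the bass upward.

G# major triad = G♯–B♯–D♯; first inversion → third (B♯) lowest.

B♯, D♯, G♯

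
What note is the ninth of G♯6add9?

A#

Root of G♯6add9 = G#. The 9th is a major 9th: G# up a major 9th → A#.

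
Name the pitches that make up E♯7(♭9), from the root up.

E♯  G𝄪  B♯  D♯  F♯

E♯7(♭9) is a dominant seventh flat nine built on E♯.
Root: E♯
Major 3rd (3rd): G𝄪
Perfect 5th (5th): B♯
Minor 7th (7th): D♯
Minor 9th (9th): F♯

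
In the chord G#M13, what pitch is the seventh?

Root of G#M13 = G#. The 7th is a major 7th: G# up a major 7th → F##.

F##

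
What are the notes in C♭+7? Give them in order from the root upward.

Cb, Eb, G, Bbb

C♭+7 is an augmented seventh built on Cb.
Cb — root
Eb — major 3rd
G — augmented 5th
Bbb — minor 7th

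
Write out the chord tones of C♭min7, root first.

C♭min7: minor seventh on Cb.
root → Cb
3rd (minor 3rd) → Ebb
5th (perfect 5th) → Gb
7th (minor 7th) → Bbb

Cb, Ebb, Gb, Bbb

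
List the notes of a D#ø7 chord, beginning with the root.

Root D♯, quality half-diminished seventh:
- root: D♯
- minor 3rd: F♯
- diminished 5th: A
- minor 7th: C♯

D♯ – F♯ – A – C♯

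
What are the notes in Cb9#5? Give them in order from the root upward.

C♭ – E♭ – G – B𝄫 – D♭

Cb9#5: dominant ninth sharp five on C♭.
Root: C♭
Major 3rd (3rd): E♭
Augmented 5th (5th): G
Minor 7th (7th): B𝄫
Major 9th (9th): D♭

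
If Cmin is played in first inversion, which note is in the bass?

Eb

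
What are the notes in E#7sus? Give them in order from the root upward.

E#  A#  B#  D#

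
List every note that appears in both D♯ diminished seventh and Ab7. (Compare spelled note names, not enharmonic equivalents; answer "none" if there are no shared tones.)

C

D♯ diminished seventh: D# F# A C
Ab7: Ab C Eb Gb
Common to both → C.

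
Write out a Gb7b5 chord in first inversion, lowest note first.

Bb  Dbb  Fb  Gb

Gb7b5 = Gb–Bb–Dbb–Fb; first inversion → third (Bb) lowest.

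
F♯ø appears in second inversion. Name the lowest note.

F♯ø in root position is F#–A–C–E.
Second inversion places the fifth in the bass, which is C.

C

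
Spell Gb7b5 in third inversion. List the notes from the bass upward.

In root position, Gb7b5 is G♭–B♭–D𝄫–F♭.
Third inversion puts the seventh (F♭) in the bass.

F♭, G♭, B♭, D𝄫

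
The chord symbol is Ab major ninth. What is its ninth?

Ab major ninth is built on A-flat; its 9th is a major 9th above the root.
A second above A uses the letter B, and the major 9th above A-flat is B-flat.

B-flat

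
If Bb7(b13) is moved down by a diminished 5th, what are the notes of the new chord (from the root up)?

E  G♯  B  D  C

B♭ down a diminished 5th → E. New chord: E dominant seventh flat thirteen.
root → E
3rd (major 3rd) → G♯
5th (perfect 5th) → B
7th (minor 7th) → D
13th (minor 13th) → C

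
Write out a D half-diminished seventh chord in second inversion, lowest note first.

Ab – C – D – F

In root position, D half-diminished seventh is D–F–Ab–C.
Second inversion puts the fifth (Ab) in the bass.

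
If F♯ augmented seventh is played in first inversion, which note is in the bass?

F♯ augmented seventh in root position is F-sharp–A-sharp–C-double-sharp–E.
First inversion places the third in the bass, which is A-sharp.

A-sharp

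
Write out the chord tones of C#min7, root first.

C#, E, G#, B

C#min7: minor seventh on C#.
Root: C#
Minor 3rd (3rd): E
Perfect 5th (5th): G#
Minor 7th (7th): B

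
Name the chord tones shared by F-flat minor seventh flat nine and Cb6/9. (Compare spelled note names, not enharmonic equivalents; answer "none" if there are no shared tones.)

F-flat minor seventh flat nine = Fb, Abb, Cb, Ebb, Gbb.
Cb6/9 = Cb, Eb, Gb, Ab, Db.
Shared: Cb.

Cb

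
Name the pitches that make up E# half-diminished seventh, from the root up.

E# half-diminished seventh: half-diminished seventh on E-sharp.
root → E-sharp
3rd (minor 3rd) → G-sharp
5th (diminished 5th) → B
7th (minor 7th) → D-sharp

E-sharp G-sharp B D-sharp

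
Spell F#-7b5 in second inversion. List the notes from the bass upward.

C – E – F# – A

F#-7b5 = F#–A–C–E; second inversion → fifth (C) lowest.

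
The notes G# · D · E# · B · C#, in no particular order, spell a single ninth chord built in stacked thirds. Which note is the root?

C#

Arranged so that each adjacent pair is a third by letter name: C# – E# – G# – B – D.
The bottom of that stack, C#, is the root (this is C# dominant seventh flat nine).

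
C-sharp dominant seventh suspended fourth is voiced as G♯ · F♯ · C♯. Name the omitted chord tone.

B

The full C-sharp dominant seventh suspended fourth chord is C♯, F♯, G♯, B.
Comparing with the voicing, the minor 7th (7th) — B — is absent.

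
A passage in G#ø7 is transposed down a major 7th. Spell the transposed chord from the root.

G# down a major 7th → A. New chord: A half-diminished seventh.
Root: A
Minor 3rd (3rd): C
Diminished 5th (5th): Eb
Minor 7th (7th): G

A, C, Eb, G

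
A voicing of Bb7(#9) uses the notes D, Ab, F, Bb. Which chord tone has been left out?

C#

Bb7(#9) = Bb, D, F, Ab, C#. The voicing lacks the 9th (augmented 9th), C#.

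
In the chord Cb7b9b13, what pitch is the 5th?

Gb

Root of Cb7b9b13 = Cb. The 5th is a perfect 5th: Cb up a perfect 5th → Gb.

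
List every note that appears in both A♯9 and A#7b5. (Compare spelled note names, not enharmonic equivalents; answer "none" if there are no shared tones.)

A♯9: A♯ C𝄪 E♯ G♯ B♯
A#7b5: A♯ C𝄪 E G♯
Common to both → A♯, C𝄪, G♯.

A♯, C𝄪, G♯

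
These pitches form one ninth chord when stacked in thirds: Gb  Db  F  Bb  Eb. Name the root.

Arranged so that each adjacent pair is a third by letter name: Eb – Gb – Bb – Db – F.
The bottom of that stack, Eb, is the root (this is Eb minor ninth).

Eb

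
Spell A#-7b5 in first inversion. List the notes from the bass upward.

A#-7b5 = A#–C#–E–G#; first inversion → third (C#) lowest.

C# E G# A#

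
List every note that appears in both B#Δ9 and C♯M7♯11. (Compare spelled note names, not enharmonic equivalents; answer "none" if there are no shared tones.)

B#  F##

B#Δ9: B# D## F## A## C##
C♯M7♯11: C# E# G# B# F##
Common to both → B#, F##.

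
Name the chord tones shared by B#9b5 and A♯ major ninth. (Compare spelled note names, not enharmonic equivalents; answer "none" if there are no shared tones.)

B#9b5 = B#, D##, F#, A#, C##.
A♯ major ninth = A#, C##, E#, G##, B#.
Shared: B#, A#, C##.

B#, A#, C##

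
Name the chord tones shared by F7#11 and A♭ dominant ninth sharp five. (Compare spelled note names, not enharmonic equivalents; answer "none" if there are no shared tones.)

F7#11: F A C Eb B
A♭ dominant ninth sharp five: Ab C E Gb Bb
Common to both → C.

C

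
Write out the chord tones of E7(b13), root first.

E G♯ B D C

E7(b13) is a dominant seventh flat thirteen built on E.
root → E
3rd (major 3rd) → G♯
5th (perfect 5th) → B
7th (minor 7th) → D
13th (minor 13th) → C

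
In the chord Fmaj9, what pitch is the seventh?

E

Fmaj9 is built on F; its 7th is a major 7th above the root.
A seventh above F uses the letter E, and the major 7th above F is E.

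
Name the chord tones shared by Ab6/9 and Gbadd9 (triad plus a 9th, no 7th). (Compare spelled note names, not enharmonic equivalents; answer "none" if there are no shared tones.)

Ab6/9 = Ab, C, Eb, F, Bb.
Gbadd9 = Gb, Bb, Db, Ab.
Shared: Ab, Bb.

Ab  Bb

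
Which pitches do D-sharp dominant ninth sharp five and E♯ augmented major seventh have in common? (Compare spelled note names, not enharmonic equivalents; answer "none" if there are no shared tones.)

D-sharp dominant ninth sharp five: D♯ F𝄪 A𝄪 C♯ E♯
E♯ augmented major seventh: E♯ G𝄪 B𝄪 D𝄪
Common to both → E♯.

E♯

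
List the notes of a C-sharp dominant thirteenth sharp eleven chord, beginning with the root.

C# – E# – G# – B – D# – F## – A#

C-sharp dominant thirteenth sharp eleven is a dominant thirteenth sharp eleven built on C#.
root → C#
3rd (major 3rd) → E#
5th (perfect 5th) → G#
7th (minor 7th) → B
9th (major 9th) → D#
11th (augmented 11th) → F##
13th (major 13th) → A#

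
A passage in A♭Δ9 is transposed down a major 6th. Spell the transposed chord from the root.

Ab down a major 6th → Cb. New chord: Cb major ninth.
Root: Cb
Major 3rd (3rd): Eb
Perfect 5th (5th): Gb
Major 7th (7th): Bb
Major 9th (9th): Db

Cb Eb Gb Bb Db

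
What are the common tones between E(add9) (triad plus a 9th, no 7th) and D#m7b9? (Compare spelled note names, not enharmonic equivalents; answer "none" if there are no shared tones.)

E(add9) = E, G#, B, F#.
D#m7b9 = D#, F#, A#, C#, E.
Shared: E, F#.

E – F#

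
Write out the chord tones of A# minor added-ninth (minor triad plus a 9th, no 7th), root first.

A#  C#  E#  B#

A# minor added-ninth is a minor added-ninth built on A#.
A# — root
C# — minor 3rd
E# — perfect 5th
B# — major 9th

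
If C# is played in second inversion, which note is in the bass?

G♯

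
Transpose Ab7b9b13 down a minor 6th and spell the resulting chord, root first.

Transposed root: Ab → C (minor 6th down). So we spell C dominant seventh flat nine flat thirteen:
C — root
E — major 3rd
G — perfect 5th
Bb — minor 7th
Db — minor 9th
Ab — minor 13th

C E G Bb Db Ab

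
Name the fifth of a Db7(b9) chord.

Ab

Root of Db7(b9) = Db. The 5th is a perfect 5th: Db up a perfect 5th → Ab.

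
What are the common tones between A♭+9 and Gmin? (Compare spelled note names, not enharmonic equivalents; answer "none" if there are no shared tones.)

Bb

A♭+9: Ab C E Gb Bb
Gmin: G Bb D
Common to both → Bb.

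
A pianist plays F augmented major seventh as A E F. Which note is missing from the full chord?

The full F augmented major seventh chord is F, A, C-sharp, E.
Comparing with the voicing, the augmented 5th (5th) — C-sharp — is absent.

C-sharp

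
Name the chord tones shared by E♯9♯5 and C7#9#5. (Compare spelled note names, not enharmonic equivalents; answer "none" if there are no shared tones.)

E♯9♯5 = E#, G##, B##, D#, F##.
C7#9#5 = C, E, G#, Bb, D#.
Shared: D#.

D#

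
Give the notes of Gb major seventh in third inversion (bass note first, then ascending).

Gb major seventh = Gb–Bb–Db–F; third inversion → seventh (F) lowest.

F  Gb  Bb  Db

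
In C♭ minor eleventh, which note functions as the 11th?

Root of C♭ minor eleventh = C-flat. The 11th is a perfect 11th: C-flat up a perfect 11th → F-flat.

F-flat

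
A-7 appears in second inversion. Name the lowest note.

A-7 = A–C–E–G. Second inversion → fifth in the bass = E.

E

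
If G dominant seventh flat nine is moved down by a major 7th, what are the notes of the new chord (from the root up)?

Ab C Eb Gb Bbb

Transposed root: G → Ab (major 7th down). So we spell Ab dominant seventh flat nine:
root → Ab
3rd (major 3rd) → C
5th (perfect 5th) → Eb
7th (minor 7th) → Gb
9th (minor 9th) → Bbb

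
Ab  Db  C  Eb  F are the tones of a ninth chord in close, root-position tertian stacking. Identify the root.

Db

Stacking in thirds gives Db – F – Ab – C – Eb, so Db is the root — Db major ninth.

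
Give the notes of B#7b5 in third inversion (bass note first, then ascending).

A♯  B♯  D𝄪  F♯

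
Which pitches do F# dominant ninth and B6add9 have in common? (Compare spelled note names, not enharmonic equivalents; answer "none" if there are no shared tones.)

F♯  C♯  G♯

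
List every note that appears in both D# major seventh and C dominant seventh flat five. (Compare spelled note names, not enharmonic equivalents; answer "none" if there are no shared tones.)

none

D# major seventh: D-sharp F-double-sharp A-sharp C-double-sharp
C dominant seventh flat five: C E G-flat B-flat
Common to both → none.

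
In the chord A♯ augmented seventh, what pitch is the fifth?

Root of A♯ augmented seventh = A#. The 5th is an augmented 5th: A# up an augmented 5th → E##.

E##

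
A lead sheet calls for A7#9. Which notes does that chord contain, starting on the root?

A7#9 is a dominant seventh sharp nine built on A.
A — root
C# — major 3rd
E — perfect 5th
G — minor 7th
B# — augmented 9th

A  C#  E  G  B#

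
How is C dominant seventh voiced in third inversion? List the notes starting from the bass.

In root position, C dominant seventh is C–E–G–B-flat.
Third inversion puts the seventh (B-flat) in the bass.

B-flat – C – E – G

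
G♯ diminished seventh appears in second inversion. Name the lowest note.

G♯ diminished seventh in root position is G#–B–D–F.
Second inversion places the fifth in the bass, which is D.

D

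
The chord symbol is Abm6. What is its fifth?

Eb

Root of Abm6 = Ab. The 5th is a perfect 5th: Ab up a perfect 5th → Eb.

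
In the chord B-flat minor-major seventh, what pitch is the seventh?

A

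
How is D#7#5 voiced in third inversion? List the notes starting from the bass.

In root position, D#7#5 is D#–F##–A##–C#.
Third inversion puts the seventh (C#) in the bass.

C# D# F## A##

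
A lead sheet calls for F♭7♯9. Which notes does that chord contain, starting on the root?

Root Fb, quality dominant seventh sharp nine:
- root: Fb
- major 3rd: Ab
- perfect 5th: Cb
- minor 7th: Ebb
- augmented 9th: G

Fb Ab Cb Ebb G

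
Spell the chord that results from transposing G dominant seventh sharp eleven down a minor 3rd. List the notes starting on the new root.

E  G-sharp  B  D  A-sharp

A minor 3rd down from G is E, so the new chord is E dominant seventh sharp eleven.
E — root
G-sharp — major 3rd
B — perfect 5th
D — minor 7th
A-sharp — augmented 11th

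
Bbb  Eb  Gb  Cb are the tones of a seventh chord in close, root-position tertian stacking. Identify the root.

Arranged so that each adjacent pair is a third by letter name: Cb – Eb – Gb – Bbb.
The bottom of that stack, Cb, is the root (this is Cb dominant seventh).

Cb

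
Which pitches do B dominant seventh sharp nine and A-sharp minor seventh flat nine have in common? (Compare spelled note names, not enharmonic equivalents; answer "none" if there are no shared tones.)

B dominant seventh sharp nine: B D-sharp F-sharp A C-double-sharp
A-sharp minor seventh flat nine: A-sharp C-sharp E-sharp G-sharp B
Common to both → B.

B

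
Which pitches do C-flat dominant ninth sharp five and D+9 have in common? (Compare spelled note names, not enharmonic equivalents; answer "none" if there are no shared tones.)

none

C-flat dominant ninth sharp five = Cb, Eb, G, Bbb, Db.
D+9 = D, F#, A#, C, E.
Shared: none.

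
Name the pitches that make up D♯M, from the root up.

Root D#, quality major triad:
- root: D#
- major 3rd: F##
- perfect 5th: A#

D#, F##, A#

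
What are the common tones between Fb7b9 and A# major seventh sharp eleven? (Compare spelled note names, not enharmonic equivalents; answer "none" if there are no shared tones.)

Fb7b9 = F♭, A♭, C♭, E𝄫, G𝄫.
A# major seventh sharp eleven = A♯, C𝄪, E♯, G𝄪, D𝄪.
Shared: none.

none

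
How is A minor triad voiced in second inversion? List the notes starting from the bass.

In root position, A minor triad is A–C–E.
Second inversion puts the fifth (E) in the bass.

E, A, C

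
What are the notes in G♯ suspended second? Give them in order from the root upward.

Root G♯, quality suspended second:
- root: G♯
- major 2nd: A♯
- perfect 5th: D♯

G♯  A♯  D♯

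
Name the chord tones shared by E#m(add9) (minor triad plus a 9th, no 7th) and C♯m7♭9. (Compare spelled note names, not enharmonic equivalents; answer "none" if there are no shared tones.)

G#

E#m(add9): E# G# B# F##
C♯m7♭9: C# E G# B D
Common to both → G#.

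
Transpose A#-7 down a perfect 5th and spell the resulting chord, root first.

A♯ down a perfect 5th → D♯. New chord: D♯ minor seventh.
D♯ — root
F♯ — minor 3rd
A♯ — perfect 5th
C♯ — minor 7th

D♯  F♯  A♯  C♯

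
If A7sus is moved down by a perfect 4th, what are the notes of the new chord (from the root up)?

E – A – B – D

A down a perfect 4th → E. New chord: E dominant seventh suspended fourth.
root → E
4th (perfect 4th) → A
5th (perfect 5th) → B
7th (minor 7th) → D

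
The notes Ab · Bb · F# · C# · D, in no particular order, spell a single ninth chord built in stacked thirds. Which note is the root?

Bb

Stacking in thirds gives Bb – D – F# – Ab – C#, so Bb is the root — Bb dominant seventh sharp nine sharp five.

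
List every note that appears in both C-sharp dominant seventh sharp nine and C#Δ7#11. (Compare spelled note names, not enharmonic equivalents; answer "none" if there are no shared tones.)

C-sharp dominant seventh sharp nine = C#, E#, G#, B, D##.
C#Δ7#11 = C#, E#, G#, B#, F##.
Shared: C#, E#, G#.

C# E# G#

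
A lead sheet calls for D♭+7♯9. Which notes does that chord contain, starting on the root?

Db F A Cb E

Root Db, quality dominant seventh sharp nine sharp five:
- root: Db
- major 3rd: F
- augmented 5th: A
- minor 7th: Cb
- augmented 9th: E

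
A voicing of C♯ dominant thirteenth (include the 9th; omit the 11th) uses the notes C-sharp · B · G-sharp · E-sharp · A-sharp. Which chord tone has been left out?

The full C♯ dominant thirteenth chord is C-sharp, E-sharp, G-sharp, B, D-sharp, A-sharp.
Comparing with the voicing, the major 9th (9th) — D-sharp — is absent.

D-sharp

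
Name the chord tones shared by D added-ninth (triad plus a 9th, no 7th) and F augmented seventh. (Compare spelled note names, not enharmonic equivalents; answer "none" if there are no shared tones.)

A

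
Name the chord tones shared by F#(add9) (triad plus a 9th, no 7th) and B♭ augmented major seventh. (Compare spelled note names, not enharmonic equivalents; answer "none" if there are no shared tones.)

F#

F#(add9) = F#, A#, C#, G#.
B♭ augmented major seventh = Bb, D, F#, A.
Shared: F#.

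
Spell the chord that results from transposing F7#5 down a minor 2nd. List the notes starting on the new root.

Transposed root: F → E (minor 2nd down). So we spell E augmented seventh:
root → E
3rd (major 3rd) → G♯
5th (augmented 5th) → B♯
7th (minor 7th) → D

E – G♯ – B♯ – D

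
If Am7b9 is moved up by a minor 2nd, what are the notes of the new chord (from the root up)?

B♭, D♭, F, A♭, C♭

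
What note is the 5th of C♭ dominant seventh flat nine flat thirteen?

G♭

C♭ dominant seventh flat nine flat thirteen is built on C♭; its 5th is a perfect 5th above the root.
A fifth above C uses the letter G, and the perfect 5th above C♭ is G♭.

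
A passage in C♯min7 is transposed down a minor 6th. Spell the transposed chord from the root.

E#, G#, B#, D#

A minor 6th down from C# is E#, so the new chord is E# minor seventh.
- root: E#
- minor 3rd: G#
- perfect 5th: B#
- minor 7th: D#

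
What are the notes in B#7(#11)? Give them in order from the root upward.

B#, D##, F##, A#, E##

Root B#, quality dominant seventh sharp eleven:
B# — root
D## — major 3rd
F## — perfect 5th
A# — minor 7th
E## — augmented 11th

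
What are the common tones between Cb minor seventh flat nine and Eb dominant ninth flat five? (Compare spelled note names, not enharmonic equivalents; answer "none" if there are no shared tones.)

B-double-flat

Cb minor seventh flat nine: C-flat E-double-flat G-flat B-double-flat D-double-flat
Eb dominant ninth flat five: E-flat G B-double-flat D-flat F
Common to both → B-double-flat.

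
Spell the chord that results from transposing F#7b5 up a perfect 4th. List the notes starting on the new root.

B D# F A

F# up a perfect 4th → B. New chord: B dominant seventh flat five.
root → B
3rd (major 3rd) → D#
5th (diminished 5th) → F
7th (minor 7th) → A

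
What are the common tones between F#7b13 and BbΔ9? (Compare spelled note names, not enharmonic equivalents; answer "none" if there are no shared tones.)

D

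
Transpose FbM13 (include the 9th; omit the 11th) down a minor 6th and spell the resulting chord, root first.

A minor 6th down from Fb is Ab, so the new chord is Ab major thirteenth.
Ab — root
C — major 3rd
Eb — perfect 5th
G — major 7th
Bb — major 9th
F — major 13th

Ab – C – Eb – G – Bb – F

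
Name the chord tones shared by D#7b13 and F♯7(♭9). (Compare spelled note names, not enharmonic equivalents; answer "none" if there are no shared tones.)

A♯ C♯

D#7b13 = D♯, F𝄪, A♯, C♯, B.
F♯7(♭9) = F♯, A♯, C♯, E, G.
Shared: A♯, C♯.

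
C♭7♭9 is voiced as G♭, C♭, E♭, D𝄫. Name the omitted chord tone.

B𝄫

The full C♭7♭9 chord is C♭, E♭, G♭, B𝄫, D𝄫.
Comparing with the voicing, the minor 7th (7th) — B𝄫 — is absent.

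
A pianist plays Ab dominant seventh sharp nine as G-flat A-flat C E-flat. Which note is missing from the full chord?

Ab dominant seventh sharp nine = A-flat, C, E-flat, G-flat, B. The voicing lacks the 9th (augmented 9th), B.

B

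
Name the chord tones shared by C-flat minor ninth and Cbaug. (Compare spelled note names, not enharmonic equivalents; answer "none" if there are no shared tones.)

C-flat minor ninth: Cb Ebb Gb Bbb Db
Cbaug: Cb Eb G
Common to both → Cb.

Cb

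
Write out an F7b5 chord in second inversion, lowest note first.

Cb Eb F A

In root position, F7b5 is F–A–Cb–Eb.
Second inversion puts the fifth (Cb) in the bass.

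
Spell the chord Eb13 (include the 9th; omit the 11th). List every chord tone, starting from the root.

Eb13: dominant thirteenth on Eb.
Eb — root
G — major 3rd
Bb — perfect 5th
Db — minor 7th
F — major 9th
C — major 13th

Eb  G  Bb  Db  F  C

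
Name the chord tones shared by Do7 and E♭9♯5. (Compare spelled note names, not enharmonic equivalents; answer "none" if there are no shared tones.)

Do7: D F Ab Cb
E♭9♯5: Eb G B Db F
Common to both → F.

F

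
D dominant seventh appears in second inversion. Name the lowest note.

D dominant seventh = D–F#–A–C. Second inversion → fifth in the bass = A.

A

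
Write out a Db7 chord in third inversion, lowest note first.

Cb Db F Ab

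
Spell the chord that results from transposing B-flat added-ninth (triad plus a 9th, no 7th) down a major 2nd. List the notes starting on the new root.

A-flat, C, E-flat, B-flat

B-flat down a major 2nd → A-flat. New chord: A-flat added-ninth.
root → A-flat
3rd (major 3rd) → C
5th (perfect 5th) → E-flat
9th (major 9th) → B-flat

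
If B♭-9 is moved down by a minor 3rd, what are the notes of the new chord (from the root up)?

Bb down a minor 3rd → G. New chord: G minor ninth.
- root: G
- minor 3rd: Bb
- perfect 5th: D
- minor 7th: F
- major 9th: A

G – Bb – D – F – A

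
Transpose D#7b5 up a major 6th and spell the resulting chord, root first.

Transposed root: D# → B# (major 6th up). So we spell B# dominant seventh flat five:
B# — root
D## — major 3rd
F# — diminished 5th
A# — minor 7th

B#, D##, F#, A#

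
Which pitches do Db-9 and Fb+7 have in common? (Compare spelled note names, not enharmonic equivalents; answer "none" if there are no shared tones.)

Db-9: Db Fb Ab Cb Eb
Fb+7: Fb Ab C Ebb
Common to both → Fb, Ab.

Fb, Ab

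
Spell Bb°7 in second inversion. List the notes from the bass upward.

In root position, Bb°7 is B♭–D♭–F♭–A𝄫.
Second inversion puts the fifth (F♭) in the bass.

F♭ – A𝄫 – B♭ – D♭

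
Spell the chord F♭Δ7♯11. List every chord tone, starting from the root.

Fb, Ab, Cb, Eb, Bb

F♭Δ7♯11: major seventh sharp eleven on Fb.
root → Fb
3rd (major 3rd) → Ab
5th (perfect 5th) → Cb
7th (major 7th) → Eb
11th (augmented 11th) → Bb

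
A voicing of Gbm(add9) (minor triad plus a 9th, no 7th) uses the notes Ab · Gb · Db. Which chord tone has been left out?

Bbb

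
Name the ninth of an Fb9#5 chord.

Root of Fb9#5 = Fb. The 9th is a major 9th: Fb up a major 9th → Gb.

Gb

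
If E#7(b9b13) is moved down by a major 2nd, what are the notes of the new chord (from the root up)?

D♯, F𝄪, A♯, C♯, E, B

E♯ down a major 2nd → D♯. New chord: D♯ dominant seventh flat nine flat thirteen.
D♯ — root
F𝄪 — major 3rd
A♯ — perfect 5th
C♯ — minor 7th
E — minor 9th
B — minor 13th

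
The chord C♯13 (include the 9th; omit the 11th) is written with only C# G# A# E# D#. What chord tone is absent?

B

The full C♯13 chord is C#, E#, G#, B, D#, A#.
Comparing with the voicing, the minor 7th (7th) — B — is absent.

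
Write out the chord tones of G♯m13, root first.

G♯, B, D♯, F♯, A♯, C♯, E♯

Root G♯, quality minor thirteenth:
Root: G♯
Minor 3rd (3rd): B
Perfect 5th (5th): D♯
Minor 7th (7th): F♯
Major 9th (9th): A♯
Perfect 11th (11th): C♯
Major 13th (13th): E♯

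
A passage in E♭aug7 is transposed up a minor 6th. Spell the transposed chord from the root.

Eb up a minor 6th → Cb. New chord: Cb augmented seventh.
Cb — root
Eb — major 3rd
G — augmented 5th
Bbb — minor 7th

Cb, Eb, G, Bbb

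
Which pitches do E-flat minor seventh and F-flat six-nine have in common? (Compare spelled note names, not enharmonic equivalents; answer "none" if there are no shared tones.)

Gb Db

E-flat minor seventh = Eb, Gb, Bb, Db.
F-flat six-nine = Fb, Ab, Cb, Db, Gb.
Shared: Gb, Db.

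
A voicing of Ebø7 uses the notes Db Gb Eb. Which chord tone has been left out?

The full Ebø7 chord is Eb, Gb, Bbb, Db.
Comparing with the voicing, the diminished 5th (5th) — Bbb — is absent.

Bbb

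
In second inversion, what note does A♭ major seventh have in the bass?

A♭ major seventh = Ab–C–Eb–G. Second inversion → fifth in the bass = Eb.

Eb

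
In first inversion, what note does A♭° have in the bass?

Cb

A♭° = Ab–Cb–Ebb. First inversion → third in the bass = Cb.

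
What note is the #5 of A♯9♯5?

E𝄪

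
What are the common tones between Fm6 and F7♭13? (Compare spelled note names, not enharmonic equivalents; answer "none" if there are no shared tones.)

F C

Fm6 = F, Ab, C, D.
F7♭13 = F, A, C, Eb, Db.
Shared: F, C.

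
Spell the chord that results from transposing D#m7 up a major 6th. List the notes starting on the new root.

B#, D#, F##, A#

Transposed root: D# → B# (major 6th up). So we spell B# minor seventh:
root → B#
3rd (minor 3rd) → D#
5th (perfect 5th) → F##
7th (minor 7th) → A#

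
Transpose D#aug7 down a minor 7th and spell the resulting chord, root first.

Transposed root: D# → E# (minor 7th down). So we spell E# augmented seventh:
Root: E#
Major 3rd (3rd): G##
Augmented 5th (5th): B##
Minor 7th (7th): D#

E# – G## – B## – D#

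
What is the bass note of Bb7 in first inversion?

Bb7 in root position is Bb–D–F–Ab.
First inversion places the third in the bass, which is D.

D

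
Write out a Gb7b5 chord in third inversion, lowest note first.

F♭, G♭, B♭, D𝄫

Gb7b5 = G♭–B♭–D𝄫–F♭; third inversion → seventh (F♭) lowest.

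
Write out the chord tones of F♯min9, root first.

F♯min9 is a minor ninth built on F#.
root → F#
3rd (minor 3rd) → A
5th (perfect 5th) → C#
7th (minor 7th) → E
9th (major 9th) → G#

F# A C# E G#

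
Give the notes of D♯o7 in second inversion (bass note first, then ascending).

A, C, D#, F#

D♯o7 = D#–F#–A–C; second inversion → fifth (A) lowest.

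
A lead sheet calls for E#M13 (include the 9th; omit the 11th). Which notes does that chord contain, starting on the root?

E#M13 is a major thirteenth built on E#.
Root: E#
Major 3rd (3rd): G##
Perfect 5th (5th): B#
Major 7th (7th): D##
Major 9th (9th): F##
Major 13th (13th): C##

E#, G##, B#, D##, F##, C##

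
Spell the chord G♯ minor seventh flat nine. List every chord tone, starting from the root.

G# – B – D# – F# – A

G♯ minor seventh flat nine is a minor seventh flat nine built on G#.
root → G#
3rd (minor 3rd) → B
5th (perfect 5th) → D#
7th (minor 7th) → F#
9th (minor 9th) → A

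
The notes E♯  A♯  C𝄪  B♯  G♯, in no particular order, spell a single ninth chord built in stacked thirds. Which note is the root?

A♯

Arranged so that each adjacent pair is a third by letter name: A♯ – C𝄪 – E♯ – G♯ – B♯.
The bottom of that stack, A♯, is the root (this is A♯ dominant ninth).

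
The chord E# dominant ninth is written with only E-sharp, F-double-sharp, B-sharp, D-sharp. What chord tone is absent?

E# dominant ninth = E-sharp, G-double-sharp, B-sharp, D-sharp, F-double-sharp. The voicing lacks the 3rd (major 3rd), G-double-sharp.

G-double-sharp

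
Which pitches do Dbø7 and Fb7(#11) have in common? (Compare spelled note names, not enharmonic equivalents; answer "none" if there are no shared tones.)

F♭  C♭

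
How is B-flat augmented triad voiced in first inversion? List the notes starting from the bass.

D – F# – Bb

B-flat augmented triad = Bb–D–F#; first inversion → third (D) lowest.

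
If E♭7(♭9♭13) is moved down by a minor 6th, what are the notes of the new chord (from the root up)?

A minor 6th down from Eb is G, so the new chord is G dominant seventh flat nine flat thirteen.
G — root
B — major 3rd
D — perfect 5th
F — minor 7th
Ab — minor 9th
Eb — minor 13th

G, B, D, F, Ab, Eb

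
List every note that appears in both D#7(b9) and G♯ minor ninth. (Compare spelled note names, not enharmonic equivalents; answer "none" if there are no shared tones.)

D#, A#

D#7(b9) = D#, F##, A#, C#, E.
G♯ minor ninth = G#, B, D#, F#, A#.
Shared: D#, A#.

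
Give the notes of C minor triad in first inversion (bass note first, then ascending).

Eb G C

In root position, C minor triad is C–Eb–G.
First inversion puts the third (Eb) in the bass.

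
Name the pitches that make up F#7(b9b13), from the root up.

F#7(b9b13): dominant seventh flat nine flat thirteen on F#.
- root: F#
- major 3rd: A#
- perfect 5th: C#
- minor 7th: E
- minor 9th: G
- minor 13th: D

F#, A#, C#, E, G, D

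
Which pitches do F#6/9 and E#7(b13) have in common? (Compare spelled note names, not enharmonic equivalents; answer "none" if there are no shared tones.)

C#  D#

F#6/9 = F#, A#, C#, D#, G#.
E#7(b13) = E#, G##, B#, D#, C#.
Shared: C#, D#.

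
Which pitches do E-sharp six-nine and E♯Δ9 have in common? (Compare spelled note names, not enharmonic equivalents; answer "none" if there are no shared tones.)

E♯  G𝄪  B♯  F𝄪

E-sharp six-nine: E♯ G𝄪 B♯ C𝄪 F𝄪
E♯Δ9: E♯ G𝄪 B♯ D𝄪 F𝄪
Common to both → E♯, G𝄪, B♯, F𝄪.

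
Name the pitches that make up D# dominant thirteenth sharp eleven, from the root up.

D# dominant thirteenth sharp eleven: dominant thirteenth sharp eleven on D-sharp.
D-sharp — root
F-double-sharp — major 3rd
A-sharp — perfect 5th
C-sharp — minor 7th
E-sharp — major 9th
G-double-sharp — augmented 11th
B-sharp — major 13th

D-sharp F-double-sharp A-sharp C-sharp E-sharp G-double-sharp B-sharp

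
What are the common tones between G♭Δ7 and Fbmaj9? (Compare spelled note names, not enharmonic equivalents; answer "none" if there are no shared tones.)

Gb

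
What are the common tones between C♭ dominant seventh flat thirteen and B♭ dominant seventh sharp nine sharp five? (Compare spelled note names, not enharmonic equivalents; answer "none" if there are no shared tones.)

none

C♭ dominant seventh flat thirteen = C-flat, E-flat, G-flat, B-double-flat, A-double-flat.
B♭ dominant seventh sharp nine sharp five = B-flat, D, F-sharp, A-flat, C-sharp.
Shared: none.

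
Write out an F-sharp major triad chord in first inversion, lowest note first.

F-sharp major triad = F#–A#–C#; first inversion → third (A#) lowest.

A#  C#  F#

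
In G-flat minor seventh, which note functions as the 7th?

G-flat minor seventh is built on G♭; its 7th is a minor 7th above the root.
A seventh above G uses the letter F, and the minor 7th above G♭ is F♭.

F♭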